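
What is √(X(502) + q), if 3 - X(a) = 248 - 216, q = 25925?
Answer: 2*√6474 ≈ 160.92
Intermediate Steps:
X(a) = -29 (X(a) = 3 - (248 - 216) = 3 - 1*32 = 3 - 32 = -29)
√(X(502) + q) = √(-29 + 25925) = √25896 = 2*√6474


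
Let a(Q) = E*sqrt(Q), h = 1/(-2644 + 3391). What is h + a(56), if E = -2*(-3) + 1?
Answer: 1/747 + 14*sqrt(14) ≈ 52.385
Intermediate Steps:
E = 7 (E = 6 + 1 = 7)
h = 1/747 ≈ 0.0013387
a(Q) = 7*sqrt(Q)
h + a(56) = 1/747 + 7*sqrt(56) = 1/747 + 7*(2*sqrt(14)) = 1/747 + 14*sqrt(14)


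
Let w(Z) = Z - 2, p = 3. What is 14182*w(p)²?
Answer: 14182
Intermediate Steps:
w(Z) = -2 + Z
14182*w(p)² = 14182*(-2 + 3)² = 14182*1² = 14182*1 = 14182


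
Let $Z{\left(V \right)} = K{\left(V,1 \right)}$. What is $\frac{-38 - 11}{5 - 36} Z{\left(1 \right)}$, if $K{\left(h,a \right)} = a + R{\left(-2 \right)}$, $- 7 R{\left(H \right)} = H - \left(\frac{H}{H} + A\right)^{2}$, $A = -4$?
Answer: $\frac{126}{31} \approx 4.0645$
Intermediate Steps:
$R{\left(H \right)} = \frac{9}{7} - \frac{H}{7}$ ($R{\left(H \right)} = - \frac{H - \left(\frac{H}{H} - 4\right)^{2}}{7} = - \frac{H - \left(1 - 4\right)^{2}}{7} = - \frac{H - \left(-3\right)^{2}}{7} = - \frac{H - 9}{7} = - \frac{-9 + H}{7} = \frac{9}{7} - \frac{H}{7}$)
$K{\left(h,a \right)} = \frac{11}{7} + a$ ($K{\left(h,a \right)} = a + \left(\frac{9}{7} - - \frac{2}{7}\right) = a + \left(\frac{9}{7} + \frac{2}{7}\right) = a + \frac{11}{7} = \frac{11}{7} + a$)
$Z{\left(V \right)} = \frac{18}{7}$ ($Z{\left(V \right)} = \frac{11}{7} + 1 = \frac{18}{7}$)
$\frac{-38 - 11}{5 - 36} Z{\left(1 \right)} = \frac{-38 - 11}{5 - 36} \cdot \frac{18}{7} = - \frac{49}{-31} \cdot \frac{18}{7} = \left(-49\right) \left(- \frac{1}{31}\right) \frac{18}{7} = \frac{49}{31} \cdot \frac{18}{7} = \frac{126}{31}$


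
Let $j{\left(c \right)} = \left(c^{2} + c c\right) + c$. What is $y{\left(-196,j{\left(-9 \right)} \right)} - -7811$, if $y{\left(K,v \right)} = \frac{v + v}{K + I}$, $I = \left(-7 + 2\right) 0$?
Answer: $\frac{765325}{98} \approx 7809.4$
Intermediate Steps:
$j{\left(c \right)} = c + 2 c^{2}$ ($j{\left(c \right)} = \left(c^{2} + c^{2}\right) + c = 2 c^{2} + c = c + 2 c^{2}$)
$I = 0$ ($I = \left(-5\right) 0 = 0$)
$y{\left(K,v \right)} = \frac{2 v}{K}$ ($y{\left(K,v \right)} = \frac{v + v}{K + 0} = \frac{2 v}{K}$)
$y{\left(-196,j{\left(-9 \right)} \right)} - -7811 = \frac{2 \left(- 9 \left(1 + 2 \left(-9\right)\right)\right)}{-196} - -7811 = 2 \left(- 9 \left(1 - 18\right)\right) \left(- \frac{1}{196}\right) + 7811 = 2 \left(\left(-9\right) \left(-17\right)\right) \left(- \frac{1}{196}\right) + 7811 = 2 \cdot 153 \left(- \frac{1}{196}\right) + 7811 = - \frac{153}{98} + 7811 = \frac{765325}{98}$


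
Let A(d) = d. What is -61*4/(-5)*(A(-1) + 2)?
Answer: 244/5 ≈ 48.800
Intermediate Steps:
-61*4/(-5)*(A(-1) + 2) = -61*4/(-5)*(-1 + 2) = -61*4*(-⅕) = -(-244)/5 = -61*(-⅘) = 244/5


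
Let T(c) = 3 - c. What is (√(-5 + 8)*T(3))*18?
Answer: 0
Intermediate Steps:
(√(-5 + 8)*T(3))*18 = (√(-5 + 8)*(3 - 1*3))*18 = (√3*(3 - 3))*18 = (√3*0)*18 = 0*18 = 0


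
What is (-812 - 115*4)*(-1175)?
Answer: 1494600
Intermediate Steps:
(-812 - 115*4)*(-1175) = (-812 - 460)*(-1175) = -1272*(-1175) = 1494600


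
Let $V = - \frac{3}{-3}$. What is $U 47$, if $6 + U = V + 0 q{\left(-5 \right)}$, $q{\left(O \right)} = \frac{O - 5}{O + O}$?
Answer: $-235$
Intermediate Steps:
$q{\left(O \right)} = \frac{-5 + O}{2 O}$
$V = 1$ ($V = \left(-3\right) \left(- \frac{1}{3}\right) = 1$)
$U = -5$ ($U = -6 + \left(1 + 0 \frac{-5 - 5}{2 \left(-5\right)}\right) = -6 + \left(1 + 0 \cdot \frac{1}{2} \left(- \frac{1}{5}\right) \left(-10\right)\right) = -6 + \left(1 + 0 \cdot 1\right) = -6 + \left(1 + 0\right) = -6 + 1 = -5$)
$U 47 = \left(-5\right) 47 = -235$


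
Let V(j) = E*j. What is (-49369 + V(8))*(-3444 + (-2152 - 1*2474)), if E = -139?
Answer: 407381670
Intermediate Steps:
V(j) = -139*j
(-49369 + V(8))*(-3444 + (-2152 - 1*2474)) = (-49369 - 139*8)*(-3444 + (-2152 - 1*2474)) = (-49369 - 1112)*(-3444 + (-2152 - 2474)) = -50481*(-3444 - 4626) = -50481*(-8070) = 407381670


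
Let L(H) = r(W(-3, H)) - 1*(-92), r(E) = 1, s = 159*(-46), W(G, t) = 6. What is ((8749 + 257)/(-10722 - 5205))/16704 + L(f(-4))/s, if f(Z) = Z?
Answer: -689111623/54051396192 ≈ -0.012749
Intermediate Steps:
s = -7314
L(H) = 93 (L(H) = 1 - 1*(-92) = 1 + 92 = 93)
((8749 + 257)/(-10722 - 5205))/16704 + L(f(-4))/s = ((8749 + 257)/(-10722 - 5205))/16704 + 93/(-7314) = (9006/(-15927))*(1/16704) + 93*(-1/7314) = (9006*(-1/15927))*(1/16704) - 31/2438 = -3002/5309*1/16704 - 31/2438 = -1501/44340768 - 31/2438 = -689111623/54051396192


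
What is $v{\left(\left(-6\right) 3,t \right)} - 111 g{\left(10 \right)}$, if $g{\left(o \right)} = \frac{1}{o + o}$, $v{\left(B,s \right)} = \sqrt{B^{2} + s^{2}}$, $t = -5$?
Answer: $- \frac{111}{20} + \sqrt{349} \approx 13.132$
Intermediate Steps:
$g{\left(o \right)} = \frac{1}{2 o}$
$v{\left(\left(-6\right) 3,t \right)} - 111 g{\left(10 \right)} = \sqrt{\left(\left(-6\right) 3\right)^{2} + \left(-5\right)^{2}} - 111 \frac{1}{2 \cdot 10} = \sqrt{\left(-18\right)^{2} + 25} - 111 \cdot \frac{1}{2} \cdot \frac{1}{10} = \sqrt{324 + 25} - \frac{111}{20} = \sqrt{349} - \frac{111}{20} = - \frac{111}{20} + \sqrt{349}$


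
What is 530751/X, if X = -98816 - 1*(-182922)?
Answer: 530751/84106 ≈ 6.3105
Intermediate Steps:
X = 84106 (X = -98816 + 182922 = 84106)
530751/X = 530751/84106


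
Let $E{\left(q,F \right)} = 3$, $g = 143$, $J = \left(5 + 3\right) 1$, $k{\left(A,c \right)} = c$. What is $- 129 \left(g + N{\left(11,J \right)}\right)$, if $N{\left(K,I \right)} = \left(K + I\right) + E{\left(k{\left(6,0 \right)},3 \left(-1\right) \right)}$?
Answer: $-21285$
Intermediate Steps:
$J = 8$ ($J = 8 \cdot 1 = 8$)
$N{\left(K,I \right)} = 3 + I + K$ ($N{\left(K,I \right)} = \left(K + I\right) + 3 = \left(I + K\right) + 3 = 3 + I + K$)
$- 129 \left(g + N{\left(11,J \right)}\right) = - 129 \left(143 + \left(3 + 8 + 11\right)\right) = - 129 \left(143 + 22\right) = \left(-129\right) 165 = -21285$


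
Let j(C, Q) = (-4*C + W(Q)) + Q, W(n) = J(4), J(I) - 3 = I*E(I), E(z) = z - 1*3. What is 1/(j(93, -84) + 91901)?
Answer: 1/91452 ≈ 1.0935e-5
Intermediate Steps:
E(z) = -3 + z (E(z) = z - 3 = -3 + z)
J(I) = 3 + I*(-3 + I)
W(n) = 7 (W(n) = 3 + 4*(-3 + 4) = 3 + 4*1 = 3 + 4 = 7)
j(C, Q) = 7 + Q - 4*C (j(C, Q) = (-4*C + 7) + Q = (7 - 4*C) + Q = 7 + Q - 4*C)
1/(j(93, -84) + 91901) = 1/((7 - 84 - 4*93) + 91901) = 1/((7 - 84 - 372) + 91901) = 1/(-449 + 91901) = 1/91452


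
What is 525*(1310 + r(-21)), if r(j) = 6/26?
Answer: 8942325/13 ≈ 6.8787e+5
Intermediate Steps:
r(j) = 3/13 (r(j) = 6*(1/26) = 3/13)
525*(1310 + r(-21)) = 525*(1310 + 3/13) = 525*(17033/13) = 8942325/13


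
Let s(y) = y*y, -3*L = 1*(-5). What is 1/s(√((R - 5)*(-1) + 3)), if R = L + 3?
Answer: 3/10 ≈ 0.30000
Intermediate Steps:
L = 5/3 (L = -(-5)/3 = -⅓*(-5) = 5/3 ≈ 1.6667)
R = 14/3 (R = 5/3 + 3 = 14/3 ≈ 4.6667)
s(y) = y²
1/s(√((R - 5)*(-1) + 3)) = 1/((√((14/3 - 5)*(-1) + 3))²) = 1/((√(-⅓*(-1) + 3))²) = 1/((√(⅓ + 3))²) = 1/((√(10/3))²) = 1/((√30/3)²) = 1/(10/3) = 3/10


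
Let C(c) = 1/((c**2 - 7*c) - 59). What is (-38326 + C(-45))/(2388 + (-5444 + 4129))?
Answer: -87421605/2447513 ≈ -35.719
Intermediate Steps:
C(c) = 1/(-59 + c**2 - 7*c)
(-38326 + C(-45))/(2388 + (-5444 + 4129)) = (-38326 + 1/(-59 + (-45)**2 - 7*(-45)))/(2388 + (-5444 + 4129)) = (-38326 + 1/(-59 + 2025 + 315))/(2388 - 1315) = (-38326 + 1/2281)/1073 = (-38326 + 1/2281)*(1/1073) = -87421605/2281*1/1073 = -87421605/2447513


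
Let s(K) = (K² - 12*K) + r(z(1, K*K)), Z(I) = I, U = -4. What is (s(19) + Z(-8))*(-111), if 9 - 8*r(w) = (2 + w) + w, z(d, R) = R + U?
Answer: -32523/8 ≈ -4065.4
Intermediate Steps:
z(d, R) = -4 + R (z(d, R) = R - 4 = -4 + R)
r(w) = 7/8 - w/4 (r(w) = 9/8 - ((2 + w) + w)/8 = 9/8 - (2 + 2*w)/8 = 9/8 + (-¼ - w/4) = 7/8 - w/4)
s(K) = 15/8 - 12*K + 3*K²/4 (s(K) = (K² - 12*K) + (7/8 - (-4 + K*K)/4) = (K² - 12*K) + (7/8 - (-4 + K²)/4) = (K² - 12*K) + (7/8 + (1 - K²/4)) = (K² - 12*K) + (15/8 - K²/4) = 15/8 - 12*K + 3*K²/4)
(s(19) + Z(-8))*(-111) = ((15/8 - 12*19 + (¾)*19²) - 8)*(-111) = ((15/8 - 228 + (¾)*361) - 8)*(-111) = ((15/8 - 228 + 1083/4) - 8)*(-111) = (357/8 - 8)*(-111) = (293/8)*(-111) = -32523/8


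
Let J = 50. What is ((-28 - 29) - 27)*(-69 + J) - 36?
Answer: 1560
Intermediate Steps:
((-28 - 29) - 27)*(-69 + J) - 36 = ((-28 - 29) - 27)*(-69 + 50) - 36 = (-57 - 27)*(-19) - 36 = -84*(-19) - 36 = 1596 - 36 = 1560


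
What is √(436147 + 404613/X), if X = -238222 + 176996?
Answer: √111667641274/506 ≈ 660.41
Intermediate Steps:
X = -61226
√(436147 + 404613/X) = √(436147 + 404613/(-61226)) = √(436147 + 404613*(-1/61226)) = √(436147 - 36783/5566) = √(2427557419/5566) = √111667641274/506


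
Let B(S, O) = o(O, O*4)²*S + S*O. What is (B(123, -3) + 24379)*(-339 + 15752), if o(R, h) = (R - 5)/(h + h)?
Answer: 1110830323/3 ≈ 3.7028e+8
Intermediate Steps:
o(R, h) = (-5 + R)/(2*h) (o(R, h) = (-5 + R)/((2*h)) = (-5 + R)*(1/(2*h)) = (-5 + R)/(2*h))
B(S, O) = O*S + S*(-5 + O)²/(64*O²) (B(S, O) = ((-5 + O)/(2*((O*4))))²*S + S*O = ((-5 + O)/(2*((4*O))))²*S + O*S = ((1/(4*O))*(-5 + O)/2)²*S + O*S = ((-5 + O)/(8*O))²*S + O*S = ((-5 + O)²/(64*O²))*S + O*S = S*(-5 + O)²/(64*O²) + O*S = O*S + S*(-5 + O)²/(64*O²))
(B(123, -3) + 24379)*(-339 + 15752) = ((-3*123 + (1/64)*123*(-5 - 3)²/(-3)²) + 24379)*(-339 + 15752) = ((-369 + (1/64)*123*(⅑)*(-8)²) + 24379)*15413 = ((-369 + (1/64)*123*(⅑)*64) + 24379)*15413 = ((-369 + 41/3) + 24379)*15413 = (-1066/3 + 24379)*15413 = (72071/3)*15413 = 1110830323/3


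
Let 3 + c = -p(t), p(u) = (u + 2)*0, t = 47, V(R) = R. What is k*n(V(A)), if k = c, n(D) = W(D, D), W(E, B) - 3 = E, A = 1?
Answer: -12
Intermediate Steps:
W(E, B) = 3 + E
n(D) = 3 + D
p(u) = 0 (p(u) = (2 + u)*0 = 0)
c = -3 (c = -3 - 1*0 = -3 + 0 = -3)
k = -3
k*n(V(A)) = -3*(3 + 1) = -3*4 = -12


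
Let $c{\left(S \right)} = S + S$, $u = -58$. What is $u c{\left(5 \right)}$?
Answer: $-580$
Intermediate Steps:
$c{\left(S \right)} = 2 S$
$u c{\left(5 \right)} = - 58 \cdot 2 \cdot 5 = \left(-58\right) 10 = -580$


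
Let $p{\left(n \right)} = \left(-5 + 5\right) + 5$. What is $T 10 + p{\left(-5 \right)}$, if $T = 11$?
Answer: $115$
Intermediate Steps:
$p{\left(n \right)} = 5$ ($p{\left(n \right)} = 0 + 5 = 5$)
$T 10 + p{\left(-5 \right)} = 11 \cdot 10 + 5 = 110 + 5 = 115$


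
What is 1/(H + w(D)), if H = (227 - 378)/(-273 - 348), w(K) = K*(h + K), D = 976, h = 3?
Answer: 621/593368135 ≈ 1.0466e-6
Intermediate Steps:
w(K) = K*(3 + K)
H = 151/621 (H = -151/(-621) = -1/621*(-151) = 151/621 ≈ 0.24316)
1/(H + w(D)) = 1/(151/621 + 976*(3 + 976)) = 1/(151/621 + 976*979) = 1/(151/621 + 955504) = 1/(593368135/621) = 621/593368135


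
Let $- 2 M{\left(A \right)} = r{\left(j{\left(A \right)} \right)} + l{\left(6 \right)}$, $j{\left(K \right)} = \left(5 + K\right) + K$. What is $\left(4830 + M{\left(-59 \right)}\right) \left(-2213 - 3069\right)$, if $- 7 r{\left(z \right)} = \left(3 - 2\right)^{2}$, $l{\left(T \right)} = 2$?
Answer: $- \frac{178550087}{7} \approx -2.5507 \cdot 10^{7}$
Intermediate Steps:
$j{\left(K \right)} = 5 + 2 K$
$r{\left(z \right)} = - \frac{1}{7}$ ($r{\left(z \right)} = - \frac{\left(3 - 2\right)^{2}}{7} = - \frac{1^{2}}{7} = \left(- \frac{1}{7}\right) 1 = - \frac{1}{7}$)
$M{\left(A \right)} = - \frac{13}{14}$ ($M{\left(A \right)} = - \frac{- \frac{1}{7} + 2}{2} = \left(- \frac{1}{2}\right) \frac{13}{7} = - \frac{13}{14}$)
$\left(4830 + M{\left(-59 \right)}\right) \left(-2213 - 3069\right) = \left(4830 - \frac{13}{14}\right) \left(-2213 - 3069\right) = \frac{67607}{14} \left(-5282\right) = - \frac{178550087}{7}$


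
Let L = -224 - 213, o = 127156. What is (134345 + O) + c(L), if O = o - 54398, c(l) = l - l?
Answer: 207103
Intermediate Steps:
L = -437
c(l) = 0
O = 72758 (O = 127156 - 54398 = 72758)
(134345 + O) + c(L) = (134345 + 72758) + 0 = 207103 + 0 = 207103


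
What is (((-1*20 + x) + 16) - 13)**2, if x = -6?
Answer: 529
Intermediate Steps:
(((-1*20 + x) + 16) - 13)**2 = (((-1*20 - 6) + 16) - 13)**2 = (((-20 - 6) + 16) - 13)**2 = ((-26 + 16) - 13)**2 = (-10 - 13)**2 = (-23)**2 = 529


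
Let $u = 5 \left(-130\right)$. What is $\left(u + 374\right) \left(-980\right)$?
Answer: $270480$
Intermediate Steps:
$u = -650$
$\left(u + 374\right) \left(-980\right) = \left(-650 + 374\right) \left(-980\right) = \left(-276\right) \left(-980\right) = 270480$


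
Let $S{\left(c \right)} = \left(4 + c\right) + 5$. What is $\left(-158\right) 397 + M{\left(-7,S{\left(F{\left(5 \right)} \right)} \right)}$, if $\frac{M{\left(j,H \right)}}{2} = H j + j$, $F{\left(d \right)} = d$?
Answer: $-62936$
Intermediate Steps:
$S{\left(c \right)} = 9 + c$
$M{\left(j,H \right)} = 2 j + 2 H j$ ($M{\left(j,H \right)} = 2 \left(H j + j\right) = 2 \left(j + H j\right) = 2 j + 2 H j$)
$\left(-158\right) 397 + M{\left(-7,S{\left(F{\left(5 \right)} \right)} \right)} = \left(-158\right) 397 + 2 \left(-7\right) \left(1 + \left(9 + 5\right)\right) = -62726 + 2 \left(-7\right) \left(1 + 14\right) = -62726 + 2 \left(-7\right) 15 = -62726 - 210 = -62936$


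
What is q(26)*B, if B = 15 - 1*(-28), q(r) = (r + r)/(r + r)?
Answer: 43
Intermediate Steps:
q(r) = 1 (q(r) = (2*r)/((2*r)) = (2*r)*(1/(2*r)) = 1)
B = 43 (B = 15 + 28 = 43)
q(26)*B = 1*43 = 43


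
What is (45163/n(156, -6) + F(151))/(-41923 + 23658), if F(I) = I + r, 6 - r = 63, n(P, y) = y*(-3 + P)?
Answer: -41129/16767270 ≈ -0.0024529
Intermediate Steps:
r = -57 (r = 6 - 1*63 = 6 - 63 = -57)
F(I) = -57 + I (F(I) = I - 57 = -57 + I)
(45163/n(156, -6) + F(151))/(-41923 + 23658) = (45163/((-6*(-3 + 156))) + (-57 + 151))/(-41923 + 23658) = (45163/((-6*153)) + 94)/(-18265) = (45163/(-918) + 94)*(-1/18265) = (45163*(-1/918) + 94)*(-1/18265) = (-45163/918 + 94)*(-1/18265) = (41129/918)*(-1/18265) = -41129/16767270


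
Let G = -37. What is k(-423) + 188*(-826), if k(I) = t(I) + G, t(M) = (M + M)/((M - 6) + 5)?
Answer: -32928477/212 ≈ -1.5532e+5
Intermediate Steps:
t(M) = 2*M/(-1 + M) (t(M) = (2*M)/((-6 + M) + 5) = (2*M)/(-1 + M) = 2*M/(-1 + M))
k(I) = -37 + 2*I/(-1 + I) (k(I) = 2*I/(-1 + I) - 37 = -37 + 2*I/(-1 + I))
k(-423) + 188*(-826) = (37 - 35*(-423))/(-1 - 423) + 188*(-826) = (37 + 14805)/(-424) - 155288 = -1/424*14842 - 155288 = -7421/212 - 155288 = -32928477/212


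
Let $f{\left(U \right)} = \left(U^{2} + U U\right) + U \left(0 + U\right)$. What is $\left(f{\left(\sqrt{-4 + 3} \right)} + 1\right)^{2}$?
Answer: $4$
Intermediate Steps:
$f{\left(U \right)} = 3 U^{2}$ ($f{\left(U \right)} = \left(U^{2} + U^{2}\right) + U U = 2 U^{2} + U^{2} = 3 U^{2}$)
$\left(f{\left(\sqrt{-4 + 3} \right)} + 1\right)^{2} = \left(3 \left(\sqrt{-4 + 3}\right)^{2} + 1\right)^{2} = \left(3 \left(\sqrt{-1}\right)^{2} + 1\right)^{2} = \left(3 i^{2} + 1\right)^{2} = \left(3 \left(-1\right) + 1\right)^{2} = \left(-3 + 1\right)^{2} = \left(-2\right)^{2} = 4$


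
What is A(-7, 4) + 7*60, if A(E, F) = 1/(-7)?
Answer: 2939/7 ≈ 419.86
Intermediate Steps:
A(E, F) = -⅐
A(-7, 4) + 7*60 = -⅐ + 7*60 = -⅐ + 420 = 2939/7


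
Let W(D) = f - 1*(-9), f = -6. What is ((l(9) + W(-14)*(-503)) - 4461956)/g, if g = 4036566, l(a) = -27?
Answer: -2231746/2018283 ≈ -1.1058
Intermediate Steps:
W(D) = 3 (W(D) = -6 - 1*(-9) = -6 + 9 = 3)
((l(9) + W(-14)*(-503)) - 4461956)/g = ((-27 + 3*(-503)) - 4461956)/4036566 = ((-27 - 1509) - 4461956)*(1/4036566) = (-1536 - 4461956)*(1/4036566) = -4463492*1/4036566 = -2231746/2018283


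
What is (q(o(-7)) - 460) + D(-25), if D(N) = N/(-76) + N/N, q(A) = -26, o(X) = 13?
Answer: -36835/76 ≈ -484.67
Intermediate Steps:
D(N) = 1 - N/76 (D(N) = N*(-1/76) + 1 = -N/76 + 1 = 1 - N/76)
(q(o(-7)) - 460) + D(-25) = (-26 - 460) + (1 - 1/76*(-25)) = -486 + (1 + 25/76) = -486 + 101/76 = -36835/76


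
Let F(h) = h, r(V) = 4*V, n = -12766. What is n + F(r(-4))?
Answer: -12782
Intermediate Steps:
n + F(r(-4)) = -12766 + 4*(-4) = -12766 - 16 = -12782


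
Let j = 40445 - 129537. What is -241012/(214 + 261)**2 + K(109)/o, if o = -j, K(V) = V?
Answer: -21447647979/20101382500 ≈ -1.0670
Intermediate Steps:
j = -89092
o = 89092 (o = -1*(-89092) = 89092)
-241012/(214 + 261)**2 + K(109)/o = -241012/(214 + 261)**2 + 109/89092 = -241012/(475**2) + 109*(1/89092) = -241012/225625 + 109/89092 = -21447647979/20101382500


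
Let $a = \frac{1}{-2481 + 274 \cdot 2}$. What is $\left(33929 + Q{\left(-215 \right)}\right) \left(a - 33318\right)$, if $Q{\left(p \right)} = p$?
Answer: $- \frac{2171306173230}{1933} \approx -1.1233 \cdot 10^{9}$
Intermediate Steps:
$a = - \frac{1}{1933}$ ($a = \frac{1}{-2481 + 548} = \frac{1}{-1933} = - \frac{1}{1933} \approx -0.00051733$)
$\left(33929 + Q{\left(-215 \right)}\right) \left(a - 33318\right) = \left(33929 - 215\right) \left(- \frac{1}{1933} - 33318\right) = 33714 \left(- \frac{64403695}{1933}\right) = - \frac{2171306173230}{1933}$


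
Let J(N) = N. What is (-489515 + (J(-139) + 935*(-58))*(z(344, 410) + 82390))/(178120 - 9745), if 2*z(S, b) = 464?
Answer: -4492565033/168375 ≈ -26682.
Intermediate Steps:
z(S, b) = 232 (z(S, b) = (1/2)*464 = 232)
(-489515 + (J(-139) + 935*(-58))*(z(344, 410) + 82390))/(178120 - 9745) = (-489515 + (-139 + 935*(-58))*(232 + 82390))/(178120 - 9745) = (-489515 + (-139 - 54230)*82622)/168375 = (-489515 - 54369*82622)*(1/168375) = (-489515 - 4492075518)*(1/168375) = -4492565033*1/168375 = -4492565033/168375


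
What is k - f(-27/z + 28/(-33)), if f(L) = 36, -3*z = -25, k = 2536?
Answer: 2500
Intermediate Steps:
z = 25/3 (z = -⅓*(-25) = 25/3 ≈ 8.3333)
k - f(-27/z + 28/(-33)) = 2536 - 1*36 = 2536 - 36 = 2500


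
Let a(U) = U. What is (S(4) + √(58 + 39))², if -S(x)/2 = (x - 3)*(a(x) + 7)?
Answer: (22 - √97)² ≈ 147.65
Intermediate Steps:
S(x) = -2*(-3 + x)*(7 + x) (S(x) = -2*(x - 3)*(x + 7) = -2*(-3 + x)*(7 + x))
(S(4) + √(58 + 39))² = ((42 - 8*4 - 2*4²) + √(58 + 39))² = ((42 - 32 - 2*16) + √97)² = ((42 - 32 - 32) + √97)² = (-22 + √97)²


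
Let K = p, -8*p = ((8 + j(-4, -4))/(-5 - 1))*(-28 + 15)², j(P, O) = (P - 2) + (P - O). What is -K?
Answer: -169/24 ≈ -7.0417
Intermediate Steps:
j(P, O) = -2 - O + 2*P (j(P, O) = (-2 + P) + (P - O) = -2 - O + 2*P)
p = 169/24 (p = -(8 + (-2 - 1*(-4) + 2*(-4)))/(-5 - 1)*(-28 + 15)²/8 = -(8 + (-2 + 4 - 8))/(-6)*(-13)²/8 = -(8 - 6)*(-⅙)*169/8 = -2*(-⅙)*169/8 = -(-1)*169/24 = -⅛*(-169/3) = 169/24 ≈ 7.0417)
K = 169/24 ≈ 7.0417
-K = -1*169/24 = -169/24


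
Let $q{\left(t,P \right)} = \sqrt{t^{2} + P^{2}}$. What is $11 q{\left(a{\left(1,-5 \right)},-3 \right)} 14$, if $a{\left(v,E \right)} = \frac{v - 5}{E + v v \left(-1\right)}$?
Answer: $\frac{154 \sqrt{85}}{3} \approx 473.27$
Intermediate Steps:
$a{\left(v,E \right)} = \frac{-5 + v}{E - v^{2}}$ ($a{\left(v,E \right)} = \frac{-5 + v}{E + v^{2} \left(-1\right)} = \frac{-5 + v}{E - v^{2}}$)
$q{\left(t,P \right)} = \sqrt{P^{2} + t^{2}}$
$11 q{\left(a{\left(1,-5 \right)},-3 \right)} 14 = 11 \sqrt{\left(-3\right)^{2} + \left(\frac{-5 + 1}{-5 - 1^{2}}\right)^{2}} \cdot 14 = 11 \sqrt{9 + \left(\frac{1}{-5 - 1} \left(-4\right)\right)^{2}} \cdot 14 = 11 \sqrt{9 + \left(\frac{1}{-6} \left(-4\right)\right)^{2}} \cdot 14 = 11 \sqrt{9 + \left(\left(- \frac{1}{6}\right) \left(-4\right)\right)^{2}} \cdot 14 = 11 \sqrt{9 + \left(\frac{2}{3}\right)^{2}} \cdot 14 = 11 \sqrt{9 + \frac{4}{9}} \cdot 14 = 11 \sqrt{\frac{85}{9}} \cdot 14 = 11 \frac{\sqrt{85}}{3} \cdot 14 = \frac{11 \sqrt{85}}{3} \cdot 14 = \frac{154 \sqrt{85}}{3}$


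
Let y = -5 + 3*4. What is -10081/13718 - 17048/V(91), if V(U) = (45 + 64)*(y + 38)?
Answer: -283311769/67286790 ≈ -4.2105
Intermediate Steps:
y = 7 (y = -5 + 12 = 7)
V(U) = 4905 (V(U) = (45 + 64)*(7 + 38) = 109*45 = 4905)
-10081/13718 - 17048/V(91) = -10081/13718 - 17048/4905 = -283311769/67286790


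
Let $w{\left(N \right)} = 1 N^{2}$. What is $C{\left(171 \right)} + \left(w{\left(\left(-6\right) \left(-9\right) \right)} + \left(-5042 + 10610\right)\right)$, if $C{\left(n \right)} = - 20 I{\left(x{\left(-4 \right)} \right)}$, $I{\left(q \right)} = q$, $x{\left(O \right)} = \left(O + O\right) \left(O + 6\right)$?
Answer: $8804$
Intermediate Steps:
$x{\left(O \right)} = 2 O \left(6 + O\right)$
$w{\left(N \right)} = N^{2}$
$C{\left(n \right)} = 320$ ($C{\left(n \right)} = - 20 \cdot 2 \left(-4\right) \left(6 - 4\right) = - 20 \cdot 2 \left(-4\right) 2 = \left(-20\right) \left(-16\right) = 320$)
$C{\left(171 \right)} + \left(w{\left(\left(-6\right) \left(-9\right) \right)} + \left(-5042 + 10610\right)\right) = 320 + \left(\left(\left(-6\right) \left(-9\right)\right)^{2} + \left(-5042 + 10610\right)\right) = 320 + \left(54^{2} + 5568\right) = 320 + \left(2916 + 5568\right) = 320 + 8484 = 8804$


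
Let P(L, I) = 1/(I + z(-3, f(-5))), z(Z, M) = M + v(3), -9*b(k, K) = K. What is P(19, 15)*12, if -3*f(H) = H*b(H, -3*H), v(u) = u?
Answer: 108/137 ≈ 0.78832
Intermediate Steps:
b(k, K) = -K/9
f(H) = -H²/9 (f(H) = -H*(-(-1)*H/3)/3 = -H*H/3/3 = -H²/9)
z(Z, M) = 3 + M (z(Z, M) = M + 3 = 3 + M)
P(L, I) = 1/(2/9 + I) (P(L, I) = 1/(I + (3 - ⅑*(-5)²)) = 1/(I + (3 - ⅑*25)) = 1/(I + (3 - 25/9)) = 1/(I + 2/9) = 1/(2/9 + I))
P(19, 15)*12 = (9/(2 + 9*15))*12 = (9/(2 + 135))*12 = (9/137)*12 = 108/137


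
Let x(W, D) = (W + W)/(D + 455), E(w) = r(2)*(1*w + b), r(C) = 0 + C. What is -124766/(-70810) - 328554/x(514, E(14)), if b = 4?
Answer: -2855735482973/18198170 ≈ -1.5692e+5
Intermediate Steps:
r(C) = C
E(w) = 8 + 2*w (E(w) = 2*(1*w + 4) = 2*(w + 4) = 2*(4 + w) = 8 + 2*w)
x(W, D) = 2*W/(455 + D) (x(W, D) = (2*W)/(455 + D) = 2*W/(455 + D))
-124766/(-70810) - 328554/x(514, E(14)) = -124766/(-70810) - 328554/(2*514/(455 + (8 + 2*14))) = -124766*(-1/70810) - 328554/(2*514/(455 + (8 + 28))) = 62383/35405 - 328554/(2*514/(455 + 36)) = 62383/35405 - 328554/(2*514/491) = 62383/35405 - 328554/(2*514*(1/491)) = 62383/35405 - 328554/1028/491 = 62383/35405 - 328554*491/1028 = 62383/35405 - 80660007/514 = -2855735482973/18198170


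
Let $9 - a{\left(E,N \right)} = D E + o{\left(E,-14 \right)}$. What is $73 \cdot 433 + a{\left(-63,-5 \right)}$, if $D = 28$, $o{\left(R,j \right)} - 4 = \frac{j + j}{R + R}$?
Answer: $\frac{300400}{9} \approx 33378.0$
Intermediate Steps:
$o{\left(R,j \right)} = 4 + \frac{j}{R}$ ($o{\left(R,j \right)} = 4 + \frac{j + j}{R + R} = 4 + \frac{2 j}{2 R} = 4 + 2 j \frac{1}{2 R} = 4 + \frac{j}{R}$)
$a{\left(E,N \right)} = 5 - 28 E + \frac{14}{E}$ ($a{\left(E,N \right)} = 9 - \left(28 E + \left(4 - \frac{14}{E}\right)\right) = 9 - \left(4 - \frac{14}{E} + 28 E\right) = 5 - 28 E + \frac{14}{E}$)
$73 \cdot 433 + a{\left(-63,-5 \right)} = 73 \cdot 433 + \left(5 - -1764 + \frac{14}{-63}\right) = 31609 + \left(5 + 1764 + 14 \left(- \frac{1}{63}\right)\right) = 31609 + \left(5 + 1764 - \frac{2}{9}\right) = 31609 + \frac{15919}{9} = \frac{300400}{9}$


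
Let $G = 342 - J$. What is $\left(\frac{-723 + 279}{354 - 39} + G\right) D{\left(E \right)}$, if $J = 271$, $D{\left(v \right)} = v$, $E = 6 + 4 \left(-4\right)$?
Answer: $- \frac{14614}{21} \approx -695.9$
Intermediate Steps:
$E = -10$ ($E = 6 - 16 = -10$)
$G = 71$ ($G = 342 - 271 = 71$)
$\left(\frac{-723 + 279}{354 - 39} + G\right) D{\left(E \right)} = \left(\frac{-723 + 279}{354 - 39} + 71\right) \left(-10\right) = \left(- \frac{444}{315} + 71\right) \left(-10\right) = \left(\left(-444\right) \frac{1}{315} + 71\right) \left(-10\right) = \left(- \frac{148}{105} + 71\right) \left(-10\right) = \frac{7307}{105} \left(-10\right) = - \frac{14614}{21}$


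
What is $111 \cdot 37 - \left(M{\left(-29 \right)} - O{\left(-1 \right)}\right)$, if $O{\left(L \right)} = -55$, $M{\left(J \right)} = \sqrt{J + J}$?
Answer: $4052 - i \sqrt{58} \approx 4052.0 - 7.6158 i$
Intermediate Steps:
$M{\left(J \right)} = \sqrt{2} \sqrt{J}$ ($M{\left(J \right)} = \sqrt{2 J} = \sqrt{2} \sqrt{J}$)
$111 \cdot 37 - \left(M{\left(-29 \right)} - O{\left(-1 \right)}\right) = 111 \cdot 37 - \left(\sqrt{2} \sqrt{-29} - -55\right) = 4107 - \left(\sqrt{2} i \sqrt{29} + 55\right) = 4107 - \left(i \sqrt{58} + 55\right) = 4107 - \left(55 + i \sqrt{58}\right) = 4052 - i \sqrt{58}$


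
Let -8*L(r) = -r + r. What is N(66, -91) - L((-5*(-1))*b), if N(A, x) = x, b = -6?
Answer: -91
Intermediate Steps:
L(r) = 0 (L(r) = -(-r + r)/8 = -⅛*0 = 0)
N(66, -91) - L((-5*(-1))*b) = -91 - 1*0 = -91 + 0 = -91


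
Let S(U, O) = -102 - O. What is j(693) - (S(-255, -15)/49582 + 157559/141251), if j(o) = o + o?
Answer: 9699061014151/7003507082 ≈ 1384.9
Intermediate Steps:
j(o) = 2*o
j(693) - (S(-255, -15)/49582 + 157559/141251) = 2*693 - ((-102 - 1*(-15))/49582 + 157559/141251) = 1386 - ((-102 + 15)*(1/49582) + 157559*(1/141251)) = 1386 - (-87*1/49582 + 157559/141251) = 1386 - (-87/49582 + 157559/141251) = 1386 - 1*7799801501/7003507082 = 1386 - 7799801501/7003507082 = 9699061014151/7003507082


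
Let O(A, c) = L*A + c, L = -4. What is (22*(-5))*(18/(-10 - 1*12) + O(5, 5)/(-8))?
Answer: -465/4 ≈ -116.25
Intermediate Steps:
O(A, c) = c - 4*A (O(A, c) = -4*A + c = c - 4*A)
(22*(-5))*(18/(-10 - 1*12) + O(5, 5)/(-8)) = (22*(-5))*(18/(-10 - 1*12) + (5 - 4*5)/(-8)) = -110*(18/(-10 - 12) + (5 - 20)*(-⅛)) = -110*(18/(-22) - 15*(-⅛)) = -110*(18*(-1/22) + 15/8) = -110*(-9/11 + 15/8) = -110*93/88 = -465/4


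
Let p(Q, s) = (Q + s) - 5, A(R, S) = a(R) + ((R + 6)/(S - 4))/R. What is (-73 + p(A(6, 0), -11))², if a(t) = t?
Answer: 27889/4 ≈ 6972.3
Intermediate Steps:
A(R, S) = R + (6 + R)/(R*(-4 + S)) (A(R, S) = R + ((R + 6)/(S - 4))/R = R + ((6 + R)/(-4 + S))/R = R + (6 + R)/(R*(-4 + S)))
p(Q, s) = -5 + Q + s
(-73 + p(A(6, 0), -11))² = (-73 + (-5 + (6 + 6 - 4*6² + 0*6²)/(6*(-4 + 0)) - 11))² = (-73 + (-5 + (⅙)*(6 + 6 - 4*36 + 0*36)/(-4) - 11))² = (-73 + (-5 + (⅙)*(-¼)*(6 + 6 - 144 + 0) - 11))² = (-73 + (-5 + (⅙)*(-¼)*(-132) - 11))² = (-73 + (-5 + 11/2 - 11))² = (-73 - 21/2)² = (-167/2)² = 27889/4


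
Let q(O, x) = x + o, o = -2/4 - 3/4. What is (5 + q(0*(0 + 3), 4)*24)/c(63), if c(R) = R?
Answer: 71/63 ≈ 1.1270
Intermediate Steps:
o = -5/4 (o = -2*1/4 - 3*1/4 = -1/2 - 3/4 = -5/4 ≈ -1.2500)
q(O, x) = -5/4 + x (q(O, x) = x - 5/4 = -5/4 + x)
(5 + q(0*(0 + 3), 4)*24)/c(63) = (5 + (-5/4 + 4)*24)/63 = (5 + (11/4)*24)*(1/63) = (5 + 66)*(1/63) = 71*(1/63) = 71/63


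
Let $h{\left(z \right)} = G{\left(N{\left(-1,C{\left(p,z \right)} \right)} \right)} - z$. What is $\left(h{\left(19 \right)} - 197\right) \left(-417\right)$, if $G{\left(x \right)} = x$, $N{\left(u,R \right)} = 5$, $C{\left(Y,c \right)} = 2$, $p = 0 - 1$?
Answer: $87987$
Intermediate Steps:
$p = -1$ ($p = 0 - 1 = -1$)
$h{\left(z \right)} = 5 - z$
$\left(h{\left(19 \right)} - 197\right) \left(-417\right) = \left(\left(5 - 19\right) - 197\right) \left(-417\right) = \left(-14 - 197\right) \left(-417\right) = \left(-211\right) \left(-417\right) = 87987$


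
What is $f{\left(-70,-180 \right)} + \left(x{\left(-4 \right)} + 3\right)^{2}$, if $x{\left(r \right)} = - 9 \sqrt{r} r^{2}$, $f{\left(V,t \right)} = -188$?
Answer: $-83123 - 1728 i \approx -83123.0 - 1728.0 i$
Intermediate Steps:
$x{\left(r \right)} = - 9 r^{\frac{5}{2}}$
$f{\left(-70,-180 \right)} + \left(x{\left(-4 \right)} + 3\right)^{2} = -188 + \left(- 9 \left(-4\right)^{\frac{5}{2}} + 3\right)^{2} = -188 + \left(- 9 \cdot 32 i + 3\right)^{2} = -188 + \left(- 288 i + 3\right)^{2} = -188 + \left(3 - 288 i\right)^{2}$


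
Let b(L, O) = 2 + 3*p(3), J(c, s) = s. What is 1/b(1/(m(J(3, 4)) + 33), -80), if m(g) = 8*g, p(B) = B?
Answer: 1/11 ≈ 0.090909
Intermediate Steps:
b(L, O) = 11 (b(L, O) = 2 + 3*3 = 2 + 9 = 11)
1/b(1/(m(J(3, 4)) + 33), -80) = 1/11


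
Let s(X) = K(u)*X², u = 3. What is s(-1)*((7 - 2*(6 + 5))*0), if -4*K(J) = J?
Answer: 0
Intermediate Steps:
K(J) = -J/4
s(X) = -3*X²/4 (s(X) = (-¼*3)*X² = -3*X²/4)
s(-1)*((7 - 2*(6 + 5))*0) = (-¾*(-1)²)*((7 - 2*(6 + 5))*0) = (-¾*1)*((7 - 2*11)*0) = -3*(7 - 22)*0/4 = -(-45)*0/4 = -¾*0 = 0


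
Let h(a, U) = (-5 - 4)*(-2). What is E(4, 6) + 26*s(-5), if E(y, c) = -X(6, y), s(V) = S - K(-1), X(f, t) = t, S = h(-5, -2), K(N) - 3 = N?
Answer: 412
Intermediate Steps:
K(N) = 3 + N
h(a, U) = 18 (h(a, U) = -9*(-2) = 18)
S = 18
s(V) = 16 (s(V) = 18 - (3 - 1) = 18 - 1*2 = 18 - 2 = 16)
E(y, c) = -y
E(4, 6) + 26*s(-5) = -1*4 + 26*16 = -4 + 416 = 412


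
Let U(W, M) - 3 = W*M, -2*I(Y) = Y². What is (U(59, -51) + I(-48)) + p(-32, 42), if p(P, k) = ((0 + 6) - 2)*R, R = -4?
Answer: -4174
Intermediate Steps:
I(Y) = -Y²/2
p(P, k) = -16 (p(P, k) = ((0 + 6) - 2)*(-4) = (6 - 2)*(-4) = 4*(-4) = -16)
U(W, M) = 3 + M*W (U(W, M) = 3 + W*M = 3 + M*W)
(U(59, -51) + I(-48)) + p(-32, 42) = ((3 - 51*59) - ½*(-48)²) - 16 = ((3 - 3009) - ½*2304) - 16 = (-3006 - 1152) - 16 = -4158 - 16 = -4174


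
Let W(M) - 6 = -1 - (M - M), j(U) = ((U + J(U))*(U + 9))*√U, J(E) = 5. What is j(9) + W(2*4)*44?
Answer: 976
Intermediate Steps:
j(U) = √U*(5 + U)*(9 + U) (j(U) = ((U + 5)*(U + 9))*√U = ((5 + U)*(9 + U))*√U = √U*(5 + U)*(9 + U))
W(M) = 5 (W(M) = 6 + (-1 - (M - M)) = 6 + (-1 - 1*0) = 6 + (-1 + 0) = 6 - 1 = 5)
j(9) + W(2*4)*44 = √9*(45 + 9² + 14*9) + 5*44 = 3*(45 + 81 + 126) + 220 = 3*252 + 220 = 756 + 220 = 976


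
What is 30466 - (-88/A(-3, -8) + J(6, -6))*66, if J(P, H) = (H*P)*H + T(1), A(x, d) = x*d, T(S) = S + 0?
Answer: 16386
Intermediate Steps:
T(S) = S
A(x, d) = d*x
J(P, H) = 1 + P*H² (J(P, H) = (H*P)*H + 1 = P*H² + 1 = 1 + P*H²)
30466 - (-88/A(-3, -8) + J(6, -6))*66 = 30466 - (-88/((-8*(-3))) + (1 + 6*(-6)²))*66 = 30466 - (-88/24 + (1 + 6*36))*66 = 30466 - (-88*1/24 + (1 + 216))*66 = 30466 - (-11/3 + 217)*66 = 30466 - 640*66/3 = 30466 - 1*14080 = 30466 - 14080 = 16386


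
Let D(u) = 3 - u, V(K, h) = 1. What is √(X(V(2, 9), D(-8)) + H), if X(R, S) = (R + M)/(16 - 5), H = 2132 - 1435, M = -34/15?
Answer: √18972690/165 ≈ 26.399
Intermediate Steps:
M = -34/15 (M = -34*1/15 = -34/15 ≈ -2.2667)
H = 697
X(R, S) = -34/165 + R/11 (X(R, S) = (R - 34/15)/(16 - 5) = (-34/15 + R)/11 = (-34/15 + R)*(1/11) = -34/165 + R/11)
√(X(V(2, 9), D(-8)) + H) = √((-34/165 + (1/11)*1) + 697) = √((-34/165 + 1/11) + 697) = √(-19/165 + 697) = √(114986/165) = √18972690/165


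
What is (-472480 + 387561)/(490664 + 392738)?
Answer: -84919/883402 ≈ -0.096127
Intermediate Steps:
(-472480 + 387561)/(490664 + 392738) = -84919/883402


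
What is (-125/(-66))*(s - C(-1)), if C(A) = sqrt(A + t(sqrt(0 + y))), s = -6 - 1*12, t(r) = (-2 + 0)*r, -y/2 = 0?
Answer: -375/11 - 125*I/66 ≈ -34.091 - 1.8939*I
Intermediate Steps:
y = 0 (y = -2*0 = 0)
t(r) = -2*r
s = -18 (s = -6 - 12 = -18)
C(A) = sqrt(A) (C(A) = sqrt(A - 2*sqrt(0 + 0)) = sqrt(A - 2*sqrt(0)) = sqrt(A - 2*0) = sqrt(A + 0) = sqrt(A))
(-125/(-66))*(s - C(-1)) = (-125/(-66))*(-18 - sqrt(-1)) = (-125*(-1/66))*(-18 - I) = 125*(-18 - I)/66 = -375/11 - 125*I/66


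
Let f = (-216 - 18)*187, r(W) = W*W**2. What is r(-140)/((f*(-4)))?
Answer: -343000/21879 ≈ -15.677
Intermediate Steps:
r(W) = W**3
f = -43758 (f = -234*187 = -43758)
r(-140)/((f*(-4))) = (-140)**3/((-43758*(-4))) = -2744000/175032 = -2744000*1/175032 = -343000/21879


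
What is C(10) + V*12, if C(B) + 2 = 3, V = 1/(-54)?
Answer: 7/9 ≈ 0.77778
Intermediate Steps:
V = -1/54 ≈ -0.018519
C(B) = 1 (C(B) = -2 + 3 = 1)
C(10) + V*12 = 1 - 1/54*12 = 1 - 2/9 = 7/9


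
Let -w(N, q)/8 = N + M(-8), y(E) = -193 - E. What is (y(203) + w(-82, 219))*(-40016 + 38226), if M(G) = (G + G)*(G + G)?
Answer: 3200520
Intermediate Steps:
M(G) = 4*G² (M(G) = (2*G)*(2*G) = 4*G²)
w(N, q) = -2048 - 8*N (w(N, q) = -8*(N + 4*(-8)²) = -8*(N + 4*64) = -8*(N + 256) = -8*(256 + N) = -2048 - 8*N)
(y(203) + w(-82, 219))*(-40016 + 38226) = ((-193 - 1*203) + (-2048 - 8*(-82)))*(-40016 + 38226) = ((-193 - 203) + (-2048 + 656))*(-1790) = (-396 - 1392)*(-1790) = -1788*(-1790) = 3200520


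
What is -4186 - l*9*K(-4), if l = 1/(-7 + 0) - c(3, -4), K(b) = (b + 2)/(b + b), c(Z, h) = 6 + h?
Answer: -117073/28 ≈ -4181.2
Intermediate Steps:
K(b) = (2 + b)/(2*b) (K(b) = (2 + b)/((2*b)) = (2 + b)*(1/(2*b)) = (2 + b)/(2*b))
l = -15/7 (l = 1/(-7 + 0) - (6 - 4) = 1/(-7) - 1*2 = -⅐ - 2 = -15/7 ≈ -2.1429)
-4186 - l*9*K(-4) = -4186 - (-15/7*9)*(½)*(2 - 4)/(-4) = -4186 - (-135)*(½)*(-¼)*(-2)/7 = -4186 - (-135)/(7*4) = -4186 - 1*(-135/28) = -4186 + 135/28 = -117073/28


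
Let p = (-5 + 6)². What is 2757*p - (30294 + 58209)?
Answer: -85746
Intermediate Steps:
p = 1 (p = 1² = 1)
2757*p - (30294 + 58209) = 2757*1 - (30294 + 58209) = 2757 - 1*88503 = 2757 - 88503 = -85746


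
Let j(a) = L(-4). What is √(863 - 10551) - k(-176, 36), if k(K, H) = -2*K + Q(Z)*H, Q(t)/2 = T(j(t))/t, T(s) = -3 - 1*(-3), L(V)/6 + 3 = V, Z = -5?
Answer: -352 + 2*I*√2422 ≈ -352.0 + 98.428*I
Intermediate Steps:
L(V) = -18 + 6*V
j(a) = -42 (j(a) = -18 + 6*(-4) = -18 - 24 = -42)
T(s) = 0 (T(s) = -3 + 3 = 0)
Q(t) = 0 (Q(t) = 2*(0/t) = 2*0 = 0)
k(K, H) = -2*K (k(K, H) = -2*K + 0*H = -2*K + 0 = -2*K)
√(863 - 10551) - k(-176, 36) = √(863 - 10551) - (-2)*(-176) = √(-9688) - 1*352 = 2*I*√2422 - 352 = -352 + 2*I*√2422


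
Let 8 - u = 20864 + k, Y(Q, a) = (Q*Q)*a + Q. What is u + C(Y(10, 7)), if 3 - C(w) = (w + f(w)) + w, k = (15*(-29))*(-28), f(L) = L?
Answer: -35163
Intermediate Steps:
k = 12180 (k = -435*(-28) = 12180)
Y(Q, a) = Q + a*Q**2 (Y(Q, a) = Q**2*a + Q = a*Q**2 + Q = Q + a*Q**2)
u = -33036 (u = 8 - (20864 + 12180) = 8 - 1*33044 = 8 - 33044 = -33036)
C(w) = 3 - 3*w (C(w) = 3 - ((w + w) + w) = 3 - (2*w + w) = 3 - 3*w)
u + C(Y(10, 7)) = -33036 + (3 - 30*(1 + 10*7)) = -33036 + (3 - 30*(1 + 70)) = -33036 + (3 - 30*71) = -33036 + (3 - 3*710) = -33036 + (3 - 2130) = -33036 - 2127 = -35163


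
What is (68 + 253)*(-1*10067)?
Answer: -3231507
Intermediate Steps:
(68 + 253)*(-1*10067) = 321*(-10067) = -3231507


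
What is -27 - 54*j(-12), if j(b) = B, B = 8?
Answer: -459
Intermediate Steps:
j(b) = 8
-27 - 54*j(-12) = -27 - 54*8 = -27 - 432 = -459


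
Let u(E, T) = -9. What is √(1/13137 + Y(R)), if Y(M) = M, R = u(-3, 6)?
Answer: 2*I*√388303446/13137 ≈ 3.0*I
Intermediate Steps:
R = -9
√(1/13137 + Y(R)) = √(1/13137 - 9) = √(-118232/13137) = 2*I*√388303446/13137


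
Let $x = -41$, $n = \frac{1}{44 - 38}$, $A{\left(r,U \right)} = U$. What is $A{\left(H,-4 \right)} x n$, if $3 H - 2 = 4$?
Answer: $\frac{82}{3} \approx 27.333$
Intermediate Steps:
$H = 2$ ($H = \frac{2}{3} + \frac{1}{3} \cdot 4 = \frac{2}{3} + \frac{4}{3} = 2$)
$n = \frac{1}{6} \approx 0.16667$
$A{\left(H,-4 \right)} x n = \left(-4\right) \left(-41\right) \frac{1}{6} = 164 \cdot \frac{1}{6} = \frac{82}{3}$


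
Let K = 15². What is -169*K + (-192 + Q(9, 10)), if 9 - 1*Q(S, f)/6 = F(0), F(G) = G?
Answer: -38163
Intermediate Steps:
K = 225
Q(S, f) = 54 (Q(S, f) = 54 - 6*0 = 54 + 0 = 54)
-169*K + (-192 + Q(9, 10)) = -169*225 + (-192 + 54) = -38025 - 138 = -38163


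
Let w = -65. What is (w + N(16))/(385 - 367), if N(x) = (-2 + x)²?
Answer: 131/18 ≈ 7.2778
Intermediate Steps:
(w + N(16))/(385 - 367) = (-65 + (-2 + 16)²)/(385 - 367) = (-65 + 14²)/18 = (-65 + 196)*(1/18) = 131*(1/18) = 131/18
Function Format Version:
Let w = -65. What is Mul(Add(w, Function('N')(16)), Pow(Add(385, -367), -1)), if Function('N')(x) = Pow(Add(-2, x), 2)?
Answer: Rational(131, 18) ≈ 7.2778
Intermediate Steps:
Mul(Add(w, Function('N')(16)), Pow(Add(385, -367), -1)) = Mul(Add(-65, Pow(Add(-2, 16), 2)), Pow(Add(385, -367), -1)) = Mul(Add(-65, Pow(14, 2)), Pow(18, -1)) = Mul(Add(-65, 196), Rational(1, 18)) = Mul(131, Rational(1, 18)) = Rational(131, 18)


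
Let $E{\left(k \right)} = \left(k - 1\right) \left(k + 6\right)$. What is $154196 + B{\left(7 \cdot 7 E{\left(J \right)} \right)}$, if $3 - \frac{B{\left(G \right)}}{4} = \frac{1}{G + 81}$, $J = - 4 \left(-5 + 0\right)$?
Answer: $\frac{3745249692}{24287} \approx 1.5421 \cdot 10^{5}$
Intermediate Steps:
$J = 20$ ($J = \left(-4\right) \left(-5\right) = 20$)
$E{\left(k \right)} = \left(-1 + k\right) \left(6 + k\right)$
$B{\left(G \right)} = 12 - \frac{4}{81 + G}$ ($B{\left(G \right)} = 12 - \frac{4}{G + 81} = 12 - \frac{4}{81 + G}$)
$154196 + B{\left(7 \cdot 7 E{\left(J \right)} \right)} = 154196 + \frac{4 \left(242 + 3 \cdot 7 \cdot 7 \left(-6 + 20^{2} + 5 \cdot 20\right)\right)}{81 + 7 \cdot 7 \left(-6 + 20^{2} + 5 \cdot 20\right)} = 154196 + \frac{4 \left(242 + 3 \cdot 49 \left(-6 + 400 + 100\right)\right)}{81 + 49 \left(-6 + 400 + 100\right)} = 154196 + \frac{4 \left(242 + 3 \cdot 49 \cdot 494\right)}{81 + 49 \cdot 494} = 154196 + \frac{4 \left(242 + 3 \cdot 24206\right)}{81 + 24206} = 154196 + \frac{4 \left(242 + 72618\right)}{24287} = 154196 + 4 \cdot \frac{1}{24287} \cdot 72860 = 154196 + \frac{291440}{24287} = \frac{3745249692}{24287}$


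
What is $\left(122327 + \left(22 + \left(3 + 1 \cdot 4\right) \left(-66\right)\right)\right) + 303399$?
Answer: $425286$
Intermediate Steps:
$\left(122327 + \left(22 + \left(3 + 1 \cdot 4\right) \left(-66\right)\right)\right) + 303399 = \left(122327 + \left(22 + \left(3 + 4\right) \left(-66\right)\right)\right) + 303399 = \left(122327 + \left(22 + 7 \left(-66\right)\right)\right) + 303399 = \left(122327 + \left(22 - 462\right)\right) + 303399 = \left(122327 - 440\right) + 303399 = 121887 + 303399 = 425286$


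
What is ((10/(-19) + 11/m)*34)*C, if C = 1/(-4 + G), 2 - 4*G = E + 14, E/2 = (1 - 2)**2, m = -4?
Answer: 1411/95 ≈ 14.853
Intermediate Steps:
E = 2 (E = 2*(1 - 2)**2 = 2*(-1)**2 = 2*1 = 2)
G = -7/2 (G = 1/2 - (2 + 14)/4 = 1/2 - 1/4*16 = 1/2 - 4 = -7/2 ≈ -3.5000)
C = -2/15 (C = 1/(-4 - 7/2) = 1/(-15/2) = -2/15 ≈ -0.13333)
((10/(-19) + 11/m)*34)*C = ((10/(-19) + 11/(-4))*34)*(-2/15) = ((10*(-1/19) + 11*(-1/4))*34)*(-2/15) = ((-10/19 - 11/4)*34)*(-2/15) = -249/76*34*(-2/15) = -4233/38*(-2/15) = 1411/95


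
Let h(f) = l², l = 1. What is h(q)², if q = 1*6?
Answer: 1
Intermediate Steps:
q = 6
h(f) = 1 (h(f) = 1² = 1)
h(q)² = 1² = 1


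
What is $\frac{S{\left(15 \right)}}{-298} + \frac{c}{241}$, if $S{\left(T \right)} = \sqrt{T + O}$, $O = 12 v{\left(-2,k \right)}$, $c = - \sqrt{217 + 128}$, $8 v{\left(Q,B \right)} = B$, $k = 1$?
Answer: $- \frac{\sqrt{345}}{241} - \frac{\sqrt{66}}{596} \approx -0.090702$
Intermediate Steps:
$v{\left(Q,B \right)} = \frac{B}{8}$
$c = - \sqrt{345} \approx -18.574$
$O = \frac{3}{2}$ ($O = 12 \cdot \frac{1}{8} \cdot 1 = 12 \cdot \frac{1}{8} = \frac{3}{2} \approx 1.5$)
$S{\left(T \right)} = \sqrt{\frac{3}{2} + T}$ ($S{\left(T \right)} = \sqrt{T + \frac{3}{2}} = \sqrt{\frac{3}{2} + T}$)
$\frac{S{\left(15 \right)}}{-298} + \frac{c}{241} = \frac{\frac{1}{2} \sqrt{6 + 4 \cdot 15}}{-298} + \frac{\left(-1\right) \sqrt{345}}{241} = \frac{\sqrt{6 + 60}}{2} \left(- \frac{1}{298}\right) + - \sqrt{345} \cdot \frac{1}{241} = \frac{\sqrt{66}}{2} \left(- \frac{1}{298}\right) - \frac{\sqrt{345}}{241} = - \frac{\sqrt{66}}{596} - \frac{\sqrt{345}}{241} = - \frac{\sqrt{345}}{241} - \frac{\sqrt{66}}{596}$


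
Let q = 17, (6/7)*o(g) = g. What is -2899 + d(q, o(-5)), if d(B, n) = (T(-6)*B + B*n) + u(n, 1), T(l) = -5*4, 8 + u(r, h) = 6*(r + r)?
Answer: -20497/6 ≈ -3416.2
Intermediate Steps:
u(r, h) = -8 + 12*r (u(r, h) = -8 + 6*(r + r) = -8 + 6*(2*r) = -8 + 12*r)
T(l) = -20
o(g) = 7*g/6
d(B, n) = -8 - 20*B + 12*n + B*n (d(B, n) = (-20*B + B*n) + (-8 + 12*n) = -8 - 20*B + 12*n + B*n)
-2899 + d(q, o(-5)) = -2899 + (-8 - 20*17 + 12*((7/6)*(-5)) + 17*((7/6)*(-5))) = -2899 + (-8 - 340 + 12*(-35/6) + 17*(-35/6)) = -2899 + (-8 - 340 - 70 - 595/6) = -2899 - 3103/6 = -20497/6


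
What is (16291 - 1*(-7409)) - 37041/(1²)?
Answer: -13341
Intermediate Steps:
(16291 - 1*(-7409)) - 37041/(1²) = (16291 + 7409) - 37041/1 = 23700 - 37041*1 = 23700 - 37041 = -13341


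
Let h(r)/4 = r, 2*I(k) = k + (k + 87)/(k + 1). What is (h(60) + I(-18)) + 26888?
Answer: 921977/34 ≈ 27117.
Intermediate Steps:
I(k) = k/2 + (87 + k)/(2*(1 + k)) (I(k) = (k + (k + 87)/(k + 1))/2 = (k + (87 + k)/(1 + k))/2 = k/2 + (87 + k)/(2*(1 + k)))
h(r) = 4*r
(h(60) + I(-18)) + 26888 = (4*60 + (87 + (-18)**2 + 2*(-18))/(2*(1 - 18))) + 26888 = (240 + (1/2)*(87 + 324 - 36)/(-17)) + 26888 = (240 + (1/2)*(-1/17)*375) + 26888 = (240 - 375/34) + 26888 = 7785/34 + 26888 = 921977/34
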